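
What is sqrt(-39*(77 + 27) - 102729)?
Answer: 3*I*sqrt(11865) ≈ 326.78*I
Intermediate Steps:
sqrt(-39*(77 + 27) - 102729) = sqrt(-39*104 - 102729) = sqrt(-4056 - 102729) = sqrt(-106785) = 3*I*sqrt(11865)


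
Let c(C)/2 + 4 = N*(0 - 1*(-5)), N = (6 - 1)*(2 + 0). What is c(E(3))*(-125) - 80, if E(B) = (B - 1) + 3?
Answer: -11580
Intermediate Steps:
E(B) = 2 + B (E(B) = (-1 + B) + 3 = 2 + B)
N = 10 (N = 5*2 = 10)
c(C) = 92 (c(C) = -8 + 2*(10*(0 - 1*(-5))) = -8 + 2*(10*(0 + 5)) = -8 + 2*(10*5) = -8 + 2*50 = -8 + 100 = 92)
c(E(3))*(-125) - 80 = 92*(-125) - 80 = -11500 - 80 = -11580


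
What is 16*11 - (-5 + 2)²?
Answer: 167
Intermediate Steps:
16*11 - (-5 + 2)² = 176 - 1*(-3)² = 176 - 1*9 = 176 - 9 = 167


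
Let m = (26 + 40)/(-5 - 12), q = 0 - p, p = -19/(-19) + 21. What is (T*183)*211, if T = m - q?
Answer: 11892804/17 ≈ 6.9958e+5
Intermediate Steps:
p = 22 (p = -19*(-1/19) + 21 = 1 + 21 = 22)
q = -22 (q = 0 - 1*22 = 0 - 22 = -22)
m = -66/17 (m = 66/(-17) = 66*(-1/17) = -66/17 ≈ -3.8824)
T = 308/17 (T = -66/17 - 1*(-22) = -66/17 + 22 = 308/17 ≈ 18.118)
(T*183)*211 = ((308/17)*183)*211 = (56364/17)*211 = 11892804/17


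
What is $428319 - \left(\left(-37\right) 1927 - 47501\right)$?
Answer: $547119$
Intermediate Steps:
$428319 - \left(\left(-37\right) 1927 - 47501\right) = 428319 - \left(-71299 - 47501\right) = 428319 - -118800 = 428319 + 118800 = 547119$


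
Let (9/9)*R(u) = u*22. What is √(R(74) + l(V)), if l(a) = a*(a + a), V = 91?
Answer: √18190 ≈ 134.87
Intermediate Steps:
R(u) = 22*u (R(u) = u*22 = 22*u)
l(a) = 2*a² (l(a) = a*(2*a) = 2*a²)
√(R(74) + l(V)) = √(22*74 + 2*91²) = √(1628 + 2*8281) = √(1628 + 16562) = √18190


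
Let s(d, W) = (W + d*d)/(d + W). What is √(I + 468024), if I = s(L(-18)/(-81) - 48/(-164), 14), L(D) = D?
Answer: √50780901229513910/329394 ≈ 684.12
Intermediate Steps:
s(d, W) = (W + d²)/(W + d)
I = 971177/988182 (I = (14 + (-18/(-81) - 48/(-164))²)/(14 + (-18/(-81) - 48/(-164))) = (14 + (-18*(-1/81) - 48*(-1/164))²)/(14 + (-18*(-1/81) - 48*(-1/164))) = (14 + (2/9 + 12/41)²)/(14 + (2/9 + 12/41)) = (14 + (190/369)²)/(14 + 190/369) = (14 + 36100/136161)/(5356/369) = (369/5356)*(1942354/136161) = 971177/988182 ≈ 0.98279)
√(I + 468024) = √(971177/988182 + 468024) = √(462493863545/988182) = √50780901229513910/329394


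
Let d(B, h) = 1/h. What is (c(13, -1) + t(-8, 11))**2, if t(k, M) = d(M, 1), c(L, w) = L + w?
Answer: 169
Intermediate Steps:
t(k, M) = 1 (t(k, M) = 1/1 = 1)
(c(13, -1) + t(-8, 11))**2 = ((13 - 1) + 1)**2 = (12 + 1)**2 = 13**2 = 169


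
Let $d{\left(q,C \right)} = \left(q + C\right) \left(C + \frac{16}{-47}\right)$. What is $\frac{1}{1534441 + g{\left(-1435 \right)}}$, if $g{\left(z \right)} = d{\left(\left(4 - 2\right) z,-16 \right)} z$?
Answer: $- \frac{47}{3108484153} \approx -1.512 \cdot 10^{-8}$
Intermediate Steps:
$d{\left(q,C \right)} = \left(- \frac{16}{47} + C\right) \left(C + q\right)$ ($d{\left(q,C \right)} = \left(C + q\right) \left(C + 16 \left(- \frac{1}{47}\right)\right) = \left(C + q\right) \left(C - \frac{16}{47}\right) = \left(C + q\right) \left(- \frac{16}{47} + C\right) = \left(- \frac{16}{47} + C\right) \left(C + q\right)$)
$g{\left(z \right)} = z \left(\frac{12288}{47} - \frac{1536 z}{47}\right)$ ($g{\left(z \right)} = \left(\left(-16\right)^{2} - - \frac{256}{47} - \frac{16 \left(4 - 2\right) z}{47} - 16 \left(4 - 2\right) z\right) z = \left(256 + \frac{256}{47} - \frac{16 \cdot 2 z}{47} - 16 \cdot 2 z\right) z = \left(256 + \frac{256}{47} - \frac{32 z}{47} - 32 z\right) z = \left(\frac{12288}{47} - \frac{1536 z}{47}\right) z = z \left(\frac{12288}{47} - \frac{1536 z}{47}\right)$)
$\frac{1}{1534441 + g{\left(-1435 \right)}} = \frac{1}{1534441 + \frac{1536}{47} \left(-1435\right) \left(8 - -1435\right)} = \frac{1}{1534441 + \frac{1536}{47} \left(-1435\right) \left(8 + 1435\right)} = \frac{1}{1534441 + \frac{1536}{47} \left(-1435\right) 1443} = \frac{1}{1534441 - \frac{3180602880}{47}} = \frac{1}{- \frac{3108484153}{47}} = - \frac{47}{3108484153}$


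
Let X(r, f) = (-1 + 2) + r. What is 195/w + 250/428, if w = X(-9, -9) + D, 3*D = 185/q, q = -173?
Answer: -21115745/928118 ≈ -22.751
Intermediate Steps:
D = -185/519 (D = (185/(-173))/3 = (185*(-1/173))/3 = (1/3)*(-185/173) = -185/519 ≈ -0.35645)
X(r, f) = 1 + r
w = -4337/519 (w = (1 - 9) - 185/519 = -8 - 185/519 = -4337/519 ≈ -8.3565)
195/w + 250/428 = 195/(-4337/519) + 250/428 = 195*(-519/4337) + 250*(1/428) = -101205/4337 + 125/214 = -21115745/928118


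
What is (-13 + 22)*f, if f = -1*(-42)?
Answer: 378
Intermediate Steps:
f = 42
(-13 + 22)*f = (-13 + 22)*42 = 9*42 = 378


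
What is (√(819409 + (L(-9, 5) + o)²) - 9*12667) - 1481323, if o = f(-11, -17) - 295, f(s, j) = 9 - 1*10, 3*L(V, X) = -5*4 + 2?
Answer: -1595326 + √910613 ≈ -1.5944e+6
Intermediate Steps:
L(V, X) = -6 (L(V, X) = (-5*4 + 2)/3 = (-20 + 2)/3 = (⅓)*(-18) = -6)
f(s, j) = -1 (f(s, j) = 9 - 10 = -1)
o = -296 (o = -1 - 295 = -296)
(√(819409 + (L(-9, 5) + o)²) - 9*12667) - 1481323 = (√(819409 + (-6 - 296)²) - 9*12667) - 1481323 = (√(819409 + (-302)²) - 114003) - 1481323 = (√(819409 + 91204) - 114003) - 1481323 = (√910613 - 114003) - 1481323 = (-114003 + √910613) - 1481323 = -1595326 + √910613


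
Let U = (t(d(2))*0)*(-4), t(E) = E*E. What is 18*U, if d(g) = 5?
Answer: 0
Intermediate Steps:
t(E) = E²
U = 0 (U = (5²*0)*(-4) = (25*0)*(-4) = 0*(-4) = 0)
18*U = 18*0 = 0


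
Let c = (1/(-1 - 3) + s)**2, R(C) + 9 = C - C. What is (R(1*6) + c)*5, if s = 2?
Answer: -475/16 ≈ -29.688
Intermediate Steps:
R(C) = -9 (R(C) = -9 + (C - C) = -9 + 0 = -9)
c = 49/16 (c = (1/(-1 - 3) + 2)**2 = (1/(-4) + 2)**2 = (-1/4 + 2)**2 = (7/4)**2 = 49/16 ≈ 3.0625)
(R(1*6) + c)*5 = (-9 + 49/16)*5 = -95/16*5 = -475/16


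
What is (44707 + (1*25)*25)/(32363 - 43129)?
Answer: -3238/769 ≈ -4.2107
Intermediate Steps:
(44707 + (1*25)*25)/(32363 - 43129) = (44707 + 25*25)/(-10766) = (44707 + 625)*(-1/10766) = 45332*(-1/10766) = -3238/769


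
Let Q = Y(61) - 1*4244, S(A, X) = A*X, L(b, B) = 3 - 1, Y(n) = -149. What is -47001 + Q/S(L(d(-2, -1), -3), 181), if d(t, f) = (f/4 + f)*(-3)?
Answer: -17018755/362 ≈ -47013.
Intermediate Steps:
d(t, f) = -15*f/4 (d(t, f) = (f*(¼) + f)*(-3) = (f/4 + f)*(-3) = (5*f/4)*(-3) = -15*f/4)
L(b, B) = 2
Q = -4393 (Q = -149 - 1*4244 = -149 - 4244 = -4393)
-47001 + Q/S(L(d(-2, -1), -3), 181) = -47001 - 4393/(2*181) = -47001 - 4393/362 = -17018755/362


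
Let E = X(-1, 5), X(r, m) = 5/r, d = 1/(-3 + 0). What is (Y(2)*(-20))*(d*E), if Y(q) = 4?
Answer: -400/3 ≈ -133.33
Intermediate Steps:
d = -1/3 (d = 1/(-3) = -1/3 ≈ -0.33333)
E = -5 (E = 5/(-1) = 5*(-1) = -5)
(Y(2)*(-20))*(d*E) = (4*(-20))*(-1/3*(-5)) = -80*5/3 = -400/3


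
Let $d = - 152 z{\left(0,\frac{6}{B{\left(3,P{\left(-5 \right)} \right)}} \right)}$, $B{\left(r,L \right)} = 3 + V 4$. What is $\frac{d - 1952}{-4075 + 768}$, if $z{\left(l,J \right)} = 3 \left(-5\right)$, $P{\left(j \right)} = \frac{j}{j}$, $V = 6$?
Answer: $- \frac{328}{3307} \approx -0.099184$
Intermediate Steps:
$P{\left(j \right)} = 1$
$B{\left(r,L \right)} = 27$ ($B{\left(r,L \right)} = 3 + 6 \cdot 4 = 3 + 24 = 27$)
$z{\left(l,J \right)} = -15$
$d = 2280$ ($d = \left(-152\right) \left(-15\right) = 2280$)
$\frac{d - 1952}{-4075 + 768} = \frac{2280 - 1952}{-4075 + 768} = \frac{328}{-3307} = 328 \left(- \frac{1}{3307}\right) = - \frac{328}{3307}$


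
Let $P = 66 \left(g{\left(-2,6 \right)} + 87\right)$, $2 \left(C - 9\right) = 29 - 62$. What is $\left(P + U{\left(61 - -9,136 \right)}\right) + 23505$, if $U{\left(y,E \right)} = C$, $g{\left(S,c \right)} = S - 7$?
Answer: $\frac{57291}{2} \approx 28646.0$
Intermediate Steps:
$g{\left(S,c \right)} = -7 + S$
$C = - \frac{15}{2}$ ($C = 9 + \frac{29 - 62}{2} = 9 + \frac{1}{2} \left(-33\right) = 9 - \frac{33}{2} = - \frac{15}{2} \approx -7.5$)
$U{\left(y,E \right)} = - \frac{15}{2}$
$P = 5148$ ($P = 66 \left(\left(-7 - 2\right) + 87\right) = 66 \left(-9 + 87\right) = 66 \cdot 78 = 5148$)
$\left(P + U{\left(61 - -9,136 \right)}\right) + 23505 = \left(5148 - \frac{15}{2}\right) + 23505 = \frac{10281}{2} + 23505 = \frac{57291}{2}$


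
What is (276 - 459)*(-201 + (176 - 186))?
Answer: 38613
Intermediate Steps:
(276 - 459)*(-201 + (176 - 186)) = -183*(-201 - 10) = -183*(-211) = 38613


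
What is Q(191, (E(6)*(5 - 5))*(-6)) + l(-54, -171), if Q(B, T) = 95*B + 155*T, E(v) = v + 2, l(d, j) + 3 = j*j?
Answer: 47383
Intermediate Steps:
l(d, j) = -3 + j**2 (l(d, j) = -3 + j*j = -3 + j**2)
E(v) = 2 + v
Q(191, (E(6)*(5 - 5))*(-6)) + l(-54, -171) = (95*191 + 155*(((2 + 6)*(5 - 5))*(-6))) + (-3 + (-171)**2) = (18145 + 155*((8*0)*(-6))) + (-3 + 29241) = (18145 + 155*(0*(-6))) + 29238 = (18145 + 155*0) + 29238 = (18145 + 0) + 29238 = 18145 + 29238 = 47383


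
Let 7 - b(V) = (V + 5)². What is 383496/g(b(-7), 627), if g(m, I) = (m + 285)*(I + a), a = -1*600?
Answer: 15979/324 ≈ 49.318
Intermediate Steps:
a = -600
b(V) = 7 - (5 + V)² (b(V) = 7 - (V + 5)² = 7 - (5 + V)²)
g(m, I) = (-600 + I)*(285 + m) (g(m, I) = (m + 285)*(I - 600) = (285 + m)*(-600 + I) = (-600 + I)*(285 + m))
383496/g(b(-7), 627) = 383496/(-171000 - 600*(7 - (5 - 7)²) + 285*627 + 627*(7 - (5 - 7)²)) = 383496/(-171000 - 600*(7 - 1*(-2)²) + 178695 + 627*(7 - 1*(-2)²)) = 383496/(-171000 - 600*(7 - 1*4) + 178695 + 627*(7 - 1*4)) = 383496/(-171000 - 600*(7 - 4) + 178695 + 627*(7 - 4)) = 383496/(-171000 - 600*3 + 178695 + 627*3) = 383496/(-171000 - 1800 + 178695 + 1881) = 383496/7776 = 383496*(1/7776) = 15979/324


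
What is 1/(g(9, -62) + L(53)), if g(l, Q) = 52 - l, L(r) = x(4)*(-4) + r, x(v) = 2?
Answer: 1/88 ≈ 0.011364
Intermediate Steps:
L(r) = -8 + r (L(r) = 2*(-4) + r = -8 + r)
1/(g(9, -62) + L(53)) = 1/((52 - 1*9) + (-8 + 53)) = 1/((52 - 9) + 45) = 1/(43 + 45) = 1/88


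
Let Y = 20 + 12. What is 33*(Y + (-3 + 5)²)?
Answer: 1188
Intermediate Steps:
Y = 32
33*(Y + (-3 + 5)²) = 33*(32 + (-3 + 5)²) = 33*(32 + 2²) = 33*(32 + 4) = 33*36 = 1188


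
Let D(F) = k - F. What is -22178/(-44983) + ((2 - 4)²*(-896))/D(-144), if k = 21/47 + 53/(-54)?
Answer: -401098662266/16378985045 ≈ -24.489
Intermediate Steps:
k = -1357/2538 (k = 21*(1/47) + 53*(-1/54) = 21/47 - 53/54 = -1357/2538 ≈ -0.53467)
D(F) = -1357/2538 - F
-22178/(-44983) + ((2 - 4)²*(-896))/D(-144) = -22178/(-44983) + ((2 - 4)²*(-896))/(-1357/2538 - 1*(-144)) = -22178*(-1/44983) + ((-2)²*(-896))/(-1357/2538 + 144) = 22178/44983 + (4*(-896))/(364115/2538) = 22178/44983 - 3584*2538/364115 = 22178/44983 - 9096192/364115 = -401098662266/16378985045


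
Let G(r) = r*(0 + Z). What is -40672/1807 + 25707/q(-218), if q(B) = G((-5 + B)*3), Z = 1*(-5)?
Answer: -29865097/2014805 ≈ -14.823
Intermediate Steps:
Z = -5
G(r) = -5*r (G(r) = r*(0 - 5) = r*(-5) = -5*r)
q(B) = 75 - 15*B (q(B) = -5*(-5 + B)*3 = -5*(-15 + 3*B) = 75 - 15*B)
-40672/1807 + 25707/q(-218) = -40672/1807 + 25707/(75 - 15*(-218)) = -40672*1/1807 + 25707/(75 + 3270) = -40672/1807 + 25707/3345 = -40672/1807 + 25707*(1/3345) = -40672/1807 + 8569/1115 = -29865097/2014805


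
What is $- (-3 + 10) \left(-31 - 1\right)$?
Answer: $224$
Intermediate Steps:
$- (-3 + 10) \left(-31 - 1\right) = \left(-1\right) 7 \left(-32\right) = \left(-7\right) \left(-32\right) = 224$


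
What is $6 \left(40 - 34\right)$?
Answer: $36$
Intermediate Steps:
$6 \left(40 - 34\right) = 6 \cdot 6 = 36$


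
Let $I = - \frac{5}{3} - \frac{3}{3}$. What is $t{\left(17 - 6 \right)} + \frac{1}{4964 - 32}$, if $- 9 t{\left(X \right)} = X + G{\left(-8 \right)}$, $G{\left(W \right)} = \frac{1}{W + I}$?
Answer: $- \frac{15935}{13152} \approx -1.2116$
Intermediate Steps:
$I = - \frac{8}{3}$ ($I = \left(-5\right) \frac{1}{3} - 1 = - \frac{5}{3} - 1 = - \frac{8}{3} \approx -2.6667$)
$G{\left(W \right)} = \frac{1}{- \frac{8}{3} + W}$ ($G{\left(W \right)} = \frac{1}{W - \frac{8}{3}} = \frac{1}{- \frac{8}{3} + W}$)
$t{\left(X \right)} = \frac{1}{96} - \frac{X}{9}$ ($t{\left(X \right)} = - \frac{X + \frac{3}{-8 + 3 \left(-8\right)}}{9} = - \frac{X + \frac{3}{-8 - 24}}{9} = - \frac{X + \frac{3}{-32}}{9} = - \frac{X + 3 \left(- \frac{1}{32}\right)}{9} = - \frac{X - \frac{3}{32}}{9} = - \frac{- \frac{3}{32} + X}{9} = \frac{1}{96} - \frac{X}{9}$)
$t{\left(17 - 6 \right)} + \frac{1}{4964 - 32} = \left(\frac{1}{96} - \frac{17 - 6}{9}\right) + \frac{1}{4964 - 32} = \left(\frac{1}{96} - \frac{17 - 6}{9}\right) + \frac{1}{4932} = \left(\frac{1}{96} - \frac{11}{9}\right) + \frac{1}{4932} = - \frac{349}{288} + \frac{1}{4932} = - \frac{15935}{13152}$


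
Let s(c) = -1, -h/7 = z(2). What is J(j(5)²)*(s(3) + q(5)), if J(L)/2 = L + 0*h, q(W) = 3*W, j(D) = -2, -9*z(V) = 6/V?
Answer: 112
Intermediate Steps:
z(V) = -2/(3*V)
h = 7/3 (h = -(-14)/(3*2) = -7*(-⅓) = 7/3 ≈ 2.3333)
J(L) = 2*L (J(L) = 2*(L + 0*(7/3)) = 2*(L + 0) = 2*L)
J(j(5)²)*(s(3) + q(5)) = (2*(-2)²)*(-1 + 3*5) = (2*4)*(-1 + 15) = 8*14 = 112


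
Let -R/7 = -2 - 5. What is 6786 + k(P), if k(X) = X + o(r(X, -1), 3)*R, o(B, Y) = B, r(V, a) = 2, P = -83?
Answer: 6801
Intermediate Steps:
R = 49 (R = -7*(-2 - 5) = -7*(-7) = 49)
k(X) = 98 + X (k(X) = X + 2*49 = X + 98 = 98 + X)
6786 + k(P) = 6786 + (98 - 83) = 6786 + 15 = 6801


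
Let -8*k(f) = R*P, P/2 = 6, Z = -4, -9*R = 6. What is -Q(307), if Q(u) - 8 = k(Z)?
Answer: -9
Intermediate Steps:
R = -⅔ (R = -⅑*6 = -⅔ ≈ -0.66667)
P = 12 (P = 2*6 = 12)
k(f) = 1 (k(f) = -(-1)*12/12 = -⅛*(-8) = 1)
Q(u) = 9 (Q(u) = 8 + 1 = 9)
-Q(307) = -1*9 = -9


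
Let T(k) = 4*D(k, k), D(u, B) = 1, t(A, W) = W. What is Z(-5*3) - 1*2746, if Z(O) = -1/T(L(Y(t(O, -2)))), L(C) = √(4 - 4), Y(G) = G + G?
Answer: -10985/4 ≈ -2746.3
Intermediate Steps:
Y(G) = 2*G
L(C) = 0 (L(C) = √0 = 0)
T(k) = 4 (T(k) = 4*1 = 4)
Z(O) = -¼ (Z(O) = -1/4 = -1*¼ = -¼)
Z(-5*3) - 1*2746 = -¼ - 1*2746 = -¼ - 2746 = -10985/4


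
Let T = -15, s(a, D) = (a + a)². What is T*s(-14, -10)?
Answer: -11760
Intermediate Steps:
s(a, D) = 4*a² (s(a, D) = (2*a)² = 4*a²)
T*s(-14, -10) = -60*(-14)² = -60*196 = -15*784 = -11760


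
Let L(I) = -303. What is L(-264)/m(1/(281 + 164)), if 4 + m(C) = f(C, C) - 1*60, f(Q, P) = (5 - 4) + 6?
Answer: 101/19 ≈ 5.3158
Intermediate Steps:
f(Q, P) = 7 (f(Q, P) = 1 + 6 = 7)
m(C) = -57 (m(C) = -4 + (7 - 1*60) = -4 + (7 - 60) = -4 - 53 = -57)
L(-264)/m(1/(281 + 164)) = -303/(-57) = -303*(-1/57) = 101/19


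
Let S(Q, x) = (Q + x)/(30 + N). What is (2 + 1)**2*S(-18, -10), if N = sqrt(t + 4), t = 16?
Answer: -189/22 + 63*sqrt(5)/110 ≈ -7.3102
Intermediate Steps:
N = 2*sqrt(5) (N = sqrt(16 + 4) = sqrt(20) = 2*sqrt(5) ≈ 4.4721)
S(Q, x) = (Q + x)/(30 + 2*sqrt(5))
(2 + 1)**2*S(-18, -10) = (2 + 1)**2*((-18 - 10)/(30 + 2*sqrt(5))) = 3**2*(-28/(30 + 2*sqrt(5))) = 9*(-28/(30 + 2*sqrt(5))) = -252/(30 + 2*sqrt(5))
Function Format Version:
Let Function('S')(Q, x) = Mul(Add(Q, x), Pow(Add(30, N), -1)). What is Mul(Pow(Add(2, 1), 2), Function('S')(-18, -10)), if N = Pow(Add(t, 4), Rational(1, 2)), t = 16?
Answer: Add(Rational(-189, 22), Mul(Rational(63, 110), Pow(5, Rational(1, 2)))) ≈ -7.3102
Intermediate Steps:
N = Mul(2, Pow(5, Rational(1, 2))) (N = Pow(Add(16, 4), Rational(1, 2)) = Pow(20, Rational(1, 2)) = Mul(2, Pow(5, Rational(1, 2))) ≈ 4.4721)
Function('S')(Q, x) = Mul(Pow(Add(30, Mul(2, Pow(5, Rational(1, 2)))), -1), Add(Q, x)) (Function('S')(Q, x) = Mul(Add(Q, x), Pow(Add(30, Mul(2, Pow(5, Rational(1, 2)))), -1)) = Mul(Pow(Add(30, Mul(2, Pow(5, Rational(1, 2)))), -1), Add(Q, x)))
Mul(Pow(Add(2, 1), 2), Function('S')(-18, -10)) = Mul(Pow(Add(2, 1), 2), Mul(Pow(Add(30, Mul(2, Pow(5, Rational(1, 2)))), -1), Add(-18, -10))) = Mul(Pow(3, 2), Mul(Pow(Add(30, Mul(2, Pow(5, Rational(1, 2)))), -1), -28)) = Mul(9, Mul(-28, Pow(Add(30, Mul(2, Pow(5, Rational(1, 2)))), -1))) = Mul(-252, Pow(Add(30, Mul(2, Pow(5, Rational(1, 2)))), -1))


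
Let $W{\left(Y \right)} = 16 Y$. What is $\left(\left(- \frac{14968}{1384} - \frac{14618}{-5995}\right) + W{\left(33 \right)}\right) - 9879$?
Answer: $- \frac{9706937116}{1037135} \approx -9359.4$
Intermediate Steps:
$\left(\left(- \frac{14968}{1384} - \frac{14618}{-5995}\right) + W{\left(33 \right)}\right) - 9879 = \left(\left(- \frac{14968}{1384} - \frac{14618}{-5995}\right) + 16 \cdot 33\right) - 9879 = \left(\left(\left(-14968\right) \frac{1}{1384} - - \frac{14618}{5995}\right) + 528\right) - 9879 = \left(\left(- \frac{1871}{173} + \frac{14618}{5995}\right) + 528\right) - 9879 = \left(- \frac{8687731}{1037135} + 528\right) - 9879 = \frac{538919549}{1037135} - 9879 = - \frac{9706937116}{1037135}$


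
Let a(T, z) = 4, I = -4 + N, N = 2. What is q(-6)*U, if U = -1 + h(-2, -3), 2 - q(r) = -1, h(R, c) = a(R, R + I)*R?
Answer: -27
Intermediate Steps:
I = -2 (I = -4 + 2 = -2)
h(R, c) = 4*R
q(r) = 3 (q(r) = 2 - 1*(-1) = 2 + 1 = 3)
U = -9 (U = -1 + 4*(-2) = -1 - 8 = -9)
q(-6)*U = 3*(-9) = -27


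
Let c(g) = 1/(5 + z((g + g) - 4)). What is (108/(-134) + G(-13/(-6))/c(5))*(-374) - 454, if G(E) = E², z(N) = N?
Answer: -23475407/1206 ≈ -19466.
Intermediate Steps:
c(g) = 1/(1 + 2*g) (c(g) = 1/(5 + ((g + g) - 4)) = 1/(5 + (2*g - 4)) = 1/(5 + (-4 + 2*g)) = 1/(1 + 2*g))
(108/(-134) + G(-13/(-6))/c(5))*(-374) - 454 = (108/(-134) + (-13/(-6))²/(1/(1 + 2*5)))*(-374) - 454 = (108*(-1/134) + (-13*(-⅙))²/(1/(1 + 10)))*(-374) - 454 = (-54/67 + (13/6)²/(1/11))*(-374) - 454 = (-54/67 + 169/(36*(1/11)))*(-374) - 454 = (-54/67 + (169/36)*11)*(-374) - 454 = (-54/67 + 1859/36)*(-374) - 454 = (122609/2412)*(-374) - 454 = -22927883/1206 - 454 = -23475407/1206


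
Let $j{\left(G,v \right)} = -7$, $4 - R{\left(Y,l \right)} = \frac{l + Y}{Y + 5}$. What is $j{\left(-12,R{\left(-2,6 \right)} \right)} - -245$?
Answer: $238$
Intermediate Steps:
$R{\left(Y,l \right)} = 4 - \frac{Y + l}{5 + Y}$ ($R{\left(Y,l \right)} = 4 - \frac{l + Y}{Y + 5} = 4 - \frac{Y + l}{5 + Y}$)
$j{\left(-12,R{\left(-2,6 \right)} \right)} - -245 = -7 - -245 = -7 + 245 = 238$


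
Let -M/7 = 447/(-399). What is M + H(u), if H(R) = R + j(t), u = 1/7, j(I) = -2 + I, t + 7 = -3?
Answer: -534/133 ≈ -4.0150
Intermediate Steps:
t = -10 (t = -7 - 3 = -10)
M = 149/19 (M = -3129/(-399) = -3129*(-1)/399 = -7*(-149/133) = 149/19 ≈ 7.8421)
u = ⅐ ≈ 0.14286
H(R) = -12 + R (H(R) = R + (-2 - 10) = R - 12 = -12 + R)
M + H(u) = 149/19 + (-12 + ⅐) = 149/19 - 83/7 = -534/133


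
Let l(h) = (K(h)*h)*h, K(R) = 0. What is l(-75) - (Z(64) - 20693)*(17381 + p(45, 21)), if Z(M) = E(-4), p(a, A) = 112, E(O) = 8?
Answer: 361842705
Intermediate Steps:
Z(M) = 8
l(h) = 0 (l(h) = (0*h)*h = 0*h = 0)
l(-75) - (Z(64) - 20693)*(17381 + p(45, 21)) = 0 - (8 - 20693)*(17381 + 112) = 0 - (-20685)*17493 = 0 - 1*(-361842705) = 0 + 361842705 = 361842705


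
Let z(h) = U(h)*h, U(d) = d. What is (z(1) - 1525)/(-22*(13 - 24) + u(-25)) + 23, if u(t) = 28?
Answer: 781/45 ≈ 17.356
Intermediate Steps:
z(h) = h**2 (z(h) = h*h = h**2)
(z(1) - 1525)/(-22*(13 - 24) + u(-25)) + 23 = (1**2 - 1525)/(-22*(13 - 24) + 28) + 23 = (1 - 1525)/(-22*(-11) + 28) + 23 = -1524/(242 + 28) + 23 = -1524/270 + 23 = -1524*1/270 + 23 = -254/45 + 23 = 781/45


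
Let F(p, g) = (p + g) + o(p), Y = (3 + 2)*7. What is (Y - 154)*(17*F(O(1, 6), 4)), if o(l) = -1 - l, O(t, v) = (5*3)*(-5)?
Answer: -6069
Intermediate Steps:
O(t, v) = -75 (O(t, v) = 15*(-5) = -75)
Y = 35 (Y = 5*7 = 35)
F(p, g) = -1 + g (F(p, g) = (p + g) + (-1 - p) = (g + p) + (-1 - p) = -1 + g)
(Y - 154)*(17*F(O(1, 6), 4)) = (35 - 154)*(17*(-1 + 4)) = -2023*3 = -119*51 = -6069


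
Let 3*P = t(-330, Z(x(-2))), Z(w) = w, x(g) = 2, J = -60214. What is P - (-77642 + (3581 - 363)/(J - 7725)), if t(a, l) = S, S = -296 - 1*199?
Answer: 5263713121/67939 ≈ 77477.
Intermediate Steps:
S = -495 (S = -296 - 199 = -495)
t(a, l) = -495
P = -165 (P = (⅓)*(-495) = -165)
P - (-77642 + (3581 - 363)/(J - 7725)) = -165 - (-77642 + (3581 - 363)/(-60214 - 7725)) = -165 - (-77642 + 3218/(-67939)) = -165 - (-77642 + 3218*(-1/67939)) = -165 - (-77642 - 3218/67939) = -165 - 1*(-5274923056/67939) = -165 + 5274923056/67939 = 5263713121/67939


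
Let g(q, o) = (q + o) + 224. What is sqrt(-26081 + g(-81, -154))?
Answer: 2*I*sqrt(6523) ≈ 161.53*I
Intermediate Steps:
g(q, o) = 224 + o + q (g(q, o) = (o + q) + 224 = 224 + o + q)
sqrt(-26081 + g(-81, -154)) = sqrt(-26081 + (224 - 154 - 81)) = sqrt(-26081 - 11) = sqrt(-26092) = 2*I*sqrt(6523)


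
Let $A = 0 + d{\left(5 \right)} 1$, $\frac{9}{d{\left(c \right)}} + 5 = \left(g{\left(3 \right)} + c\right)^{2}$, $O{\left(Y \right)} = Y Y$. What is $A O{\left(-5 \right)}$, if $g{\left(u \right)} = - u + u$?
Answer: $\frac{45}{4} \approx 11.25$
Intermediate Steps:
$O{\left(Y \right)} = Y^{2}$
$g{\left(u \right)} = 0$
$d{\left(c \right)} = \frac{9}{-5 + c^{2}}$ ($d{\left(c \right)} = \frac{9}{-5 + \left(0 + c\right)^{2}} = \frac{9}{-5 + c^{2}}$)
$A = \frac{9}{20}$ ($A = 0 + \frac{9}{-5 + 5^{2}} \cdot 1 = 0 + \frac{9}{-5 + 25} \cdot 1 = 0 + \frac{9}{20} \cdot 1 = 0 + \frac{9}{20} = \frac{9}{20} \approx 0.45$)
$A O{\left(-5 \right)} = \frac{9 \left(-5\right)^{2}}{20} = \frac{9}{20} \cdot 25 = \frac{45}{4}$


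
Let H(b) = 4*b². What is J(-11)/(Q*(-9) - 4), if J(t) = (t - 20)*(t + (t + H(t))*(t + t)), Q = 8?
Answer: -322927/76 ≈ -4249.0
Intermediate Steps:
J(t) = (-20 + t)*(t + 2*t*(t + 4*t²)) (J(t) = (t - 20)*(t + (t + 4*t²)*(t + t)) = (-20 + t)*(t + (t + 4*t²)*(2*t)) = (-20 + t)*(t + 2*t*(t + 4*t²)))
J(-11)/(Q*(-9) - 4) = (-11*(-20 - 158*(-11)² - 39*(-11) + 8*(-11)³))/(8*(-9) - 4) = (-11*(-20 - 158*121 + 429 + 8*(-1331)))/(-72 - 4) = -11*(-20 - 19118 + 429 - 10648)/(-76) = -11*(-29357)*(-1/76) = 322927*(-1/76) = -322927/76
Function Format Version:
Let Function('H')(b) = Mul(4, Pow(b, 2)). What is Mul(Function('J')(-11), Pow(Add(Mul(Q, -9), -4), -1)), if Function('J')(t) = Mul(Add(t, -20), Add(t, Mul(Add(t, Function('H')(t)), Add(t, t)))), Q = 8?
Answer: Rational(-322927, 76) ≈ -4249.0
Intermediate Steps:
Function('J')(t) = Mul(Add(-20, t), Add(t, Mul(2, t, Add(t, Mul(4, Pow(t, 2)))))) (Function('J')(t) = Mul(Add(t, -20), Add(t, Mul(Add(t, Mul(4, Pow(t, 2))), Add(t, t)))) = Mul(Add(-20, t), Add(t, Mul(Add(t, Mul(4, Pow(t, 2))), Mul(2, t)))) = Mul(Add(-20, t), Add(t, Mul(2, t, Add(t, Mul(4, Pow(t, 2)))))))
Mul(Function('J')(-11), Pow(Add(Mul(Q, -9), -4), -1)) = Mul(Mul(-11, Add(-20, Mul(-158, Pow(-11, 2)), Mul(-39, -11), Mul(8, Pow(-11, 3)))), Pow(Add(Mul(8, -9), -4), -1)) = Mul(Mul(-11, Add(-20, Mul(-158, 121), 429, Mul(8, -1331))), Pow(Add(-72, -4), -1)) = Mul(Mul(-11, Add(-20, -19118, 429, -10648)), Pow(-76, -1)) = Mul(Mul(-11, -29357), Rational(-1, 76)) = Mul(322927, Rational(-1, 76)) = Rational(-322927, 76)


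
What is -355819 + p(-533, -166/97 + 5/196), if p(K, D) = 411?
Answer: -355408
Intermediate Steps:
-355819 + p(-533, -166/97 + 5/196) = -355819 + 411 = -355408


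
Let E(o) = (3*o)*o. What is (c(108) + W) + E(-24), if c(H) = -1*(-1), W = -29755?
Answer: -28026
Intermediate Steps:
E(o) = 3*o²
c(H) = 1
(c(108) + W) + E(-24) = (1 - 29755) + 3*(-24)² = -29754 + 3*576 = -29754 + 1728 = -28026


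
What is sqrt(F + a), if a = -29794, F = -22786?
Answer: 2*I*sqrt(13145) ≈ 229.3*I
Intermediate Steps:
sqrt(F + a) = sqrt(-22786 - 29794) = sqrt(-52580) = 2*I*sqrt(13145)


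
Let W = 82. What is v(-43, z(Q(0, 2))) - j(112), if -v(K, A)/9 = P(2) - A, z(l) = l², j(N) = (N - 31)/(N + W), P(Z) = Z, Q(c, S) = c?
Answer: -3573/194 ≈ -18.418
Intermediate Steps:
j(N) = (-31 + N)/(82 + N) (j(N) = (N - 31)/(N + 82) = (-31 + N)/(82 + N))
v(K, A) = -18 + 9*A (v(K, A) = -9*(2 - A) = -18 + 9*A)
v(-43, z(Q(0, 2))) - j(112) = (-18 + 9*0²) - (-31 + 112)/(82 + 112) = (-18 + 9*0) - 81/194 = (-18 + 0) - 81/194 = -18 - 1*81/194 = -18 - 81/194 = -3573/194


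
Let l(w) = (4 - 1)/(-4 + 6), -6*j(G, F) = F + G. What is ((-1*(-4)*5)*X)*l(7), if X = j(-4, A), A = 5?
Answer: -5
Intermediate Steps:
j(G, F) = -F/6 - G/6 (j(G, F) = -(F + G)/6 = -F/6 - G/6)
X = -⅙ (X = -⅙*5 - ⅙*(-4) = -⅚ + ⅔ = -⅙ ≈ -0.16667)
l(w) = 3/2
((-1*(-4)*5)*X)*l(7) = ((-1*(-4)*5)*(-⅙))*(3/2) = ((4*5)*(-⅙))*(3/2) = (20*(-⅙))*(3/2) = -10/3*3/2 = -5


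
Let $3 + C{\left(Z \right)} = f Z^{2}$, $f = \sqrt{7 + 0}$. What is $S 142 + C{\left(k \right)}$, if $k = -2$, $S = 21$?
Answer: $2979 + 4 \sqrt{7} \approx 2989.6$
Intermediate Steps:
$f = \sqrt{7} \approx 2.6458$
$C{\left(Z \right)} = -3 + \sqrt{7} Z^{2}$
$S 142 + C{\left(k \right)} = 21 \cdot 142 - \left(3 - \sqrt{7} \left(-2\right)^{2}\right) = 2982 - \left(3 - \sqrt{7} \cdot 4\right) = 2982 - \left(3 - 4 \sqrt{7}\right) = 2979 + 4 \sqrt{7}$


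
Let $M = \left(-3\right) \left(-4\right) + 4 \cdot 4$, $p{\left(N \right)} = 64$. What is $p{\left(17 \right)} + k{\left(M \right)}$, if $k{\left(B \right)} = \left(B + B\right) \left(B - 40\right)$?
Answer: $-608$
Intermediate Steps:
$M = 28$ ($M = 12 + 16 = 28$)
$k{\left(B \right)} = 2 B \left(-40 + B\right)$
$p{\left(17 \right)} + k{\left(M \right)} = 64 + 2 \cdot 28 \left(-40 + 28\right) = 64 + 2 \cdot 28 \left(-12\right) = 64 - 672 = -608$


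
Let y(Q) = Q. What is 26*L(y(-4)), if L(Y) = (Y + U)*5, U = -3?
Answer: -910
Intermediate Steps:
L(Y) = -15 + 5*Y (L(Y) = (Y - 3)*5 = (-3 + Y)*5 = -15 + 5*Y)
26*L(y(-4)) = 26*(-15 + 5*(-4)) = 26*(-15 - 20) = 26*(-35) = -910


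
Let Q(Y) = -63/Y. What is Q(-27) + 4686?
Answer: 14065/3 ≈ 4688.3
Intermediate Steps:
Q(-27) + 4686 = -63/(-27) + 4686 = -63*(-1/27) + 4686 = 7/3 + 4686 = 14065/3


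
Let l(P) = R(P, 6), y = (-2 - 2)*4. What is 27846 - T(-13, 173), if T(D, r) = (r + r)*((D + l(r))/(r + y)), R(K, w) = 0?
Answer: 4376320/157 ≈ 27875.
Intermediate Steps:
y = -16 (y = -4*4 = -16)
l(P) = 0
T(D, r) = 2*D*r/(-16 + r) (T(D, r) = (r + r)*((D + 0)/(r - 16)) = (2*r)*(D/(-16 + r)) = 2*D*r/(-16 + r))
27846 - T(-13, 173) = 27846 - 2*(-13)*173/(-16 + 173) = 27846 - 2*(-13)*173/157 = 27846 - 1*(-4498/157) = 27846 + 4498/157 = 4376320/157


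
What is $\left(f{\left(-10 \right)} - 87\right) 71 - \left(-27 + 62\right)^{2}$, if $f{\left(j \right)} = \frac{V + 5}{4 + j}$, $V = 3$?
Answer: $- \frac{22490}{3} \approx -7496.7$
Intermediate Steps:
$f{\left(j \right)} = \frac{8}{4 + j}$ ($f{\left(j \right)} = \frac{3 + 5}{4 + j} = \frac{8}{4 + j}$)
$\left(f{\left(-10 \right)} - 87\right) 71 - \left(-27 + 62\right)^{2} = \left(\frac{8}{4 - 10} - 87\right) 71 - \left(-27 + 62\right)^{2} = \left(\frac{8}{-6} - 87\right) 71 - 35^{2} = \left(8 \left(- \frac{1}{6}\right) - 87\right) 71 - 1225 = \left(- \frac{4}{3} - 87\right) 71 - 1225 = \left(- \frac{265}{3}\right) 71 - 1225 = - \frac{18815}{3} - 1225 = - \frac{22490}{3}$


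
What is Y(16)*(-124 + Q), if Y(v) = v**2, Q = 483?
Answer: 91904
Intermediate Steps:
Y(16)*(-124 + Q) = 16**2*(-124 + 483) = 256*359 = 91904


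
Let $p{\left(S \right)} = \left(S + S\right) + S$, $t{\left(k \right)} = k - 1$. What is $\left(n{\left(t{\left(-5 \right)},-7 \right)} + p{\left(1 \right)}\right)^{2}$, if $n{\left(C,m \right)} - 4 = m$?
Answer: $0$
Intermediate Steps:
$t{\left(k \right)} = -1 + k$
$p{\left(S \right)} = 3 S$ ($p{\left(S \right)} = 2 S + S = 3 S$)
$n{\left(C,m \right)} = 4 + m$
$\left(n{\left(t{\left(-5 \right)},-7 \right)} + p{\left(1 \right)}\right)^{2} = \left(\left(4 - 7\right) + 3 \cdot 1\right)^{2} = \left(-3 + 3\right)^{2} = 0^{2} = 0$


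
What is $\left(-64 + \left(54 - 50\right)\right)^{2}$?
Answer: $3600$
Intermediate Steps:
$\left(-64 + \left(54 - 50\right)\right)^{2} = \left(-64 + 4\right)^{2} = \left(-60\right)^{2} = 3600$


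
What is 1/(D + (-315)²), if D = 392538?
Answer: 1/491763 ≈ 2.0335e-6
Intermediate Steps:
1/(D + (-315)²) = 1/(392538 + (-315)²) = 1/(392538 + 99225) = 1/491763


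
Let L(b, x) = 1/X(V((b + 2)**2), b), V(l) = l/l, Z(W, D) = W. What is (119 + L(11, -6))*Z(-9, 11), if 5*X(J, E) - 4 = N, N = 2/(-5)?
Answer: -2167/2 ≈ -1083.5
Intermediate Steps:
V(l) = 1
N = -2/5 (N = 2*(-1/5) = -2/5 ≈ -0.40000)
X(J, E) = 18/25 (X(J, E) = 4/5 + (1/5)*(-2/5) = 4/5 - 2/25 = 18/25)
L(b, x) = 25/18 (L(b, x) = 1/(18/25) = 25/18)
(119 + L(11, -6))*Z(-9, 11) = (119 + 25/18)*(-9) = (2167/18)*(-9) = -2167/2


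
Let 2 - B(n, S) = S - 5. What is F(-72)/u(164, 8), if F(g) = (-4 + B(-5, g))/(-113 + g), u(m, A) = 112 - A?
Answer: -15/3848 ≈ -0.0038981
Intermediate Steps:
B(n, S) = 7 - S (B(n, S) = 2 - (S - 5) = 2 - (-5 + S) = 2 + (5 - S) = 7 - S)
F(g) = (3 - g)/(-113 + g) (F(g) = (-4 + (7 - g))/(-113 + g) = (3 - g)/(-113 + g))
F(-72)/u(164, 8) = ((3 - 1*(-72))/(-113 - 72))/(112 - 1*8) = ((3 + 72)/(-185))/(112 - 8) = -1/185*75/104 = -15/37*1/104 = -15/3848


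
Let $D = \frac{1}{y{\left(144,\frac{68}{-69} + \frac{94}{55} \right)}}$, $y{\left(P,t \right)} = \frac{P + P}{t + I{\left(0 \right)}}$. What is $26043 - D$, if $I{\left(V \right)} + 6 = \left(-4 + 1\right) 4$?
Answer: $\frac{7116005711}{273240} \approx 26043.0$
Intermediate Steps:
$I{\left(V \right)} = -18$ ($I{\left(V \right)} = -6 + \left(-4 + 1\right) 4 = -6 - 12 = -18$)
$y{\left(P,t \right)} = \frac{2 P}{-18 + t}$ ($y{\left(P,t \right)} = \frac{P + P}{t - 18} = \frac{2 P}{-18 + t}$)
$D = - \frac{16391}{273240}$ ($D = \frac{1}{2 \cdot 144 \frac{1}{-18 + \left(\frac{68}{-69} + \frac{94}{55}\right)}} = \frac{1}{2 \cdot 144 \frac{1}{-18 + \left(68 \left(- \frac{1}{69}\right) + 94 \cdot \frac{1}{55}\right)}} = \frac{1}{2 \cdot 144 \frac{1}{-18 + \left(- \frac{68}{69} + \frac{94}{55}\right)}} = \frac{1}{2 \cdot 144 \frac{1}{-18 + \frac{2746}{3795}}} = \frac{1}{2 \cdot 144 \frac{1}{- \frac{65564}{3795}}} = \frac{1}{2 \cdot 144 \left(- \frac{3795}{65564}\right)} = \frac{1}{- \frac{273240}{16391}} = - \frac{16391}{273240} \approx -0.059988$)
$26043 - D = 26043 - - \frac{16391}{273240} = 26043 + \frac{16391}{273240} = \frac{7116005711}{273240}$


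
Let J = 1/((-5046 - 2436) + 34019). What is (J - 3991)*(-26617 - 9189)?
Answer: 3792183597796/26537 ≈ 1.4290e+8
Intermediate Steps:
J = 1/26537 (J = 1/(-7482 + 34019) = 1/26537 ≈ 3.7683e-5)
(J - 3991)*(-26617 - 9189) = (1/26537 - 3991)*(-26617 - 9189) = -105909166/26537*(-35806) = 3792183597796/26537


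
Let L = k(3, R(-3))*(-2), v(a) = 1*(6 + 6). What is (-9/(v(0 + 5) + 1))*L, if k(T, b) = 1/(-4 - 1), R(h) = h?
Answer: -18/65 ≈ -0.27692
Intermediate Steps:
v(a) = 12 (v(a) = 1*12 = 12)
k(T, b) = -1/5 (k(T, b) = 1/(-5) = -1/5)
L = 2/5 (L = -1/5*(-2) = 2/5 ≈ 0.40000)
(-9/(v(0 + 5) + 1))*L = -9/(12 + 1)*(2/5) = -9/13*(2/5) = -9*1/13*(2/5) = -9/13*2/5 = -18/65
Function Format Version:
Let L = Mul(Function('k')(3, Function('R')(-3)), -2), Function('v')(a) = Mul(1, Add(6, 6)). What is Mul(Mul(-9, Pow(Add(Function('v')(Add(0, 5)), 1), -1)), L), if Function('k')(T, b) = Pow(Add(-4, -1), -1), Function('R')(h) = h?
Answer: Rational(-18, 65) ≈ -0.27692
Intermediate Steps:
Function('v')(a) = 12 (Function('v')(a) = Mul(1, 12) = 12)
Function('k')(T, b) = Rational(-1, 5) (Function('k')(T, b) = Pow(-5, -1) = Rational(-1, 5))
L = Rational(2, 5) (L = Mul(Rational(-1, 5), -2) = Rational(2, 5) ≈ 0.40000)
Mul(Mul(-9, Pow(Add(Function('v')(Add(0, 5)), 1), -1)), L) = Mul(Mul(-9, Pow(Add(12, 1), -1)), Rational(2, 5)) = Mul(Mul(-9, Pow(13, -1)), Rational(2, 5)) = Mul(Mul(-9, Rational(1, 13)), Rational(2, 5)) = Mul(Rational(-9, 13), Rational(2, 5)) = Rational(-18, 65)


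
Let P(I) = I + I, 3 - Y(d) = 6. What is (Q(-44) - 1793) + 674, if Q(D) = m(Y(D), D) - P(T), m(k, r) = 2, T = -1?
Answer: -1115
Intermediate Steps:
Y(d) = -3 (Y(d) = 3 - 1*6 = 3 - 6 = -3)
P(I) = 2*I
Q(D) = 4 (Q(D) = 2 - 2*(-1) = 2 - 1*(-2) = 2 + 2 = 4)
(Q(-44) - 1793) + 674 = (4 - 1793) + 674 = -1789 + 674 = -1115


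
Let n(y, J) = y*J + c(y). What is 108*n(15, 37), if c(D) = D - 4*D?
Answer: 55080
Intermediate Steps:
c(D) = -3*D
n(y, J) = -3*y + J*y (n(y, J) = y*J - 3*y = J*y - 3*y = -3*y + J*y)
108*n(15, 37) = 108*(15*(-3 + 37)) = 108*(15*34) = 108*510 = 55080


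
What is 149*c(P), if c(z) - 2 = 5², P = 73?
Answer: 4023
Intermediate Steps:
c(z) = 27 (c(z) = 2 + 5² = 2 + 25 = 27)
149*c(P) = 149*27 = 4023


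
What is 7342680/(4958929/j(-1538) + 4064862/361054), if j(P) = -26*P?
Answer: 53006173070491680/976493426411 ≈ 54282.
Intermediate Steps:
7342680/(4958929/j(-1538) + 4064862/361054) = 7342680/(4958929/((-26*(-1538))) + 4064862/361054) = 7342680/(4958929/39988 + 4064862*(1/361054)) = 7342680/(4958929*(1/39988) + 2032431/180527) = 7342680/(4958929/39988 + 2032431/180527) = 7342680/(976493426411/7218913676) = 7342680*(7218913676/976493426411) = 53006173070491680/976493426411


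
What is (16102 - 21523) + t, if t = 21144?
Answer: 15723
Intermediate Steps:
(16102 - 21523) + t = (16102 - 21523) + 21144 = -5421 + 21144 = 15723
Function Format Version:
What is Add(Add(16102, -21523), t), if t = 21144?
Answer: 15723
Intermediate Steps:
Add(Add(16102, -21523), t) = Add(Add(16102, -21523), 21144) = Add(-5421, 21144) = 15723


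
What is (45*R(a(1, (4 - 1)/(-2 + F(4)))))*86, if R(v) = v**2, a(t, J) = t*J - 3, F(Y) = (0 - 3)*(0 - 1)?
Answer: 0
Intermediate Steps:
F(Y) = 3 (F(Y) = -3*(-1) = 3)
a(t, J) = -3 + J*t (a(t, J) = J*t - 3 = -3 + J*t)
(45*R(a(1, (4 - 1)/(-2 + F(4)))))*86 = (45*(-3 + ((4 - 1)/(-2 + 3))*1)**2)*86 = (45*(-3 + (3/1)*1)**2)*86 = (45*(-3 + (3*1)*1)**2)*86 = (45*(-3 + 3*1)**2)*86 = (45*(-3 + 3)**2)*86 = (45*0**2)*86 = (45*0)*86 = 0*86 = 0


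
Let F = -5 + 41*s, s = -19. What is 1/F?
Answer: -1/784 ≈ -0.0012755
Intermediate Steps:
F = -784 (F = -5 + 41*(-19) = -5 - 779 = -784)
1/F = 1/(-784) = -1/784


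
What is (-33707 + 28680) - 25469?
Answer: -30496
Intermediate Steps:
(-33707 + 28680) - 25469 = -5027 - 25469 = -30496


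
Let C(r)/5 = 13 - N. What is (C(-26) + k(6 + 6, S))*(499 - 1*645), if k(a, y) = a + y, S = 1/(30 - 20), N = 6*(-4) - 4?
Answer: -158483/5 ≈ -31697.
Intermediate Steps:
N = -28 (N = -24 - 4 = -28)
C(r) = 205 (C(r) = 5*(13 - 1*(-28)) = 5*(13 + 28) = 5*41 = 205)
S = 1/10 ≈ 0.10000
(C(-26) + k(6 + 6, S))*(499 - 1*645) = (205 + ((6 + 6) + 1/10))*(499 - 1*645) = (205 + (12 + 1/10))*(499 - 645) = (205 + 121/10)*(-146) = (2171/10)*(-146) = -158483/5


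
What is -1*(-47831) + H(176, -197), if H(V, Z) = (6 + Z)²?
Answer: 84312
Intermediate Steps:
-1*(-47831) + H(176, -197) = -1*(-47831) + (6 - 197)² = 47831 + (-191)² = 47831 + 36481 = 84312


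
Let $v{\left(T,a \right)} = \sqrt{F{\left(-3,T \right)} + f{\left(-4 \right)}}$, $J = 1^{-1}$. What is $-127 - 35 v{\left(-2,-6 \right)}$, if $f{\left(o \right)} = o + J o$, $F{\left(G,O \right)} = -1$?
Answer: $-127 - 105 i \approx -127.0 - 105.0 i$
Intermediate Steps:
$J = 1$
$f{\left(o \right)} = 2 o$ ($f{\left(o \right)} = o + 1 o = o + o = 2 o$)
$v{\left(T,a \right)} = 3 i$ ($v{\left(T,a \right)} = \sqrt{-1 + 2 \left(-4\right)} = \sqrt{-1 - 8} = \sqrt{-9} = 3 i$)
$-127 - 35 v{\left(-2,-6 \right)} = -127 - 35 \cdot 3 i = -127 - 105 i$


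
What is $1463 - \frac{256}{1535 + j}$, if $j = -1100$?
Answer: $\frac{636149}{435} \approx 1462.4$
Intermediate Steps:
$1463 - \frac{256}{1535 + j} = 1463 - \frac{256}{1535 - 1100} = 1463 - \frac{256}{435} = \frac{636149}{435}$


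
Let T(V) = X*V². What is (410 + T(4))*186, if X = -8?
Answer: 52452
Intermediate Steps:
T(V) = -8*V²
(410 + T(4))*186 = (410 - 8*4²)*186 = (410 - 8*16)*186 = (410 - 128)*186 = 282*186 = 52452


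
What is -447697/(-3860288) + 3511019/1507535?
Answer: 618628843929/253022576960 ≈ 2.4450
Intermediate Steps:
-447697/(-3860288) + 3511019/1507535 = -447697*(-1/3860288) + 3511019*(1/1507535) = 447697/3860288 + 152653/65545 = 618628843929/253022576960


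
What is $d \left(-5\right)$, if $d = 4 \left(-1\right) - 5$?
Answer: $45$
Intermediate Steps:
$d = -9$ ($d = -4 - 5 = -9$)
$d \left(-5\right) = \left(-9\right) \left(-5\right) = 45$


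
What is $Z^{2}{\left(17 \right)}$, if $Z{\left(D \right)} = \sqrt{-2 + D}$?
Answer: $15$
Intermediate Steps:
$Z^{2}{\left(17 \right)} = \left(\sqrt{-2 + 17}\right)^{2} = \left(\sqrt{15}\right)^{2} = 15$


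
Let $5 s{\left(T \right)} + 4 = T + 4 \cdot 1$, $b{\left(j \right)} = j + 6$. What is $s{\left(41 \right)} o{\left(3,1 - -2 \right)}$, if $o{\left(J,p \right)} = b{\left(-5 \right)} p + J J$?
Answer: $\frac{492}{5} \approx 98.4$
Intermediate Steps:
$b{\left(j \right)} = 6 + j$
$o{\left(J,p \right)} = p + J^{2}$ ($o{\left(J,p \right)} = \left(6 - 5\right) p + J J = 1 p + J^{2} = p + J^{2}$)
$s{\left(T \right)} = \frac{T}{5}$ ($s{\left(T \right)} = - \frac{4}{5} + \frac{T + 4 \cdot 1}{5} = - \frac{4}{5} + \frac{T + 4}{5} = - \frac{4}{5} + \frac{4 + T}{5} = - \frac{4}{5} + \left(\frac{4}{5} + \frac{T}{5}\right) = \frac{T}{5}$)
$s{\left(41 \right)} o{\left(3,1 - -2 \right)} = \frac{1}{5} \cdot 41 \left(\left(1 - -2\right) + 3^{2}\right) = \frac{41 \left(\left(1 + 2\right) + 9\right)}{5} = \frac{41 \left(3 + 9\right)}{5} = \frac{41}{5} \cdot 12 = \frac{492}{5}$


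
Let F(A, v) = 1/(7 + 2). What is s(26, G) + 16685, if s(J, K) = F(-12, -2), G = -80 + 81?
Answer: 150166/9 ≈ 16685.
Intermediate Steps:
G = 1
F(A, v) = ⅑ (F(A, v) = 1/9 = ⅑)
s(J, K) = ⅑
s(26, G) + 16685 = ⅑ + 16685 = 150166/9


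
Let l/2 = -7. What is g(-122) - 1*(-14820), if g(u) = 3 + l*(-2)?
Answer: 14851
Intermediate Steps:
l = -14 (l = 2*(-7) = -14)
g(u) = 31 (g(u) = 3 - 14*(-2) = 3 + 28 = 31)
g(-122) - 1*(-14820) = 31 - 1*(-14820) = 31 + 14820 = 14851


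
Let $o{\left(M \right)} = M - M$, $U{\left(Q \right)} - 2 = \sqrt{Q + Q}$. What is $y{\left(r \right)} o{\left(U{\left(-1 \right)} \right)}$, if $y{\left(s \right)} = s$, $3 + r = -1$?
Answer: $0$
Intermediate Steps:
$r = -4$ ($r = -3 - 1 = -4$)
$U{\left(Q \right)} = 2 + \sqrt{2} \sqrt{Q}$ ($U{\left(Q \right)} = 2 + \sqrt{Q + Q} = 2 + \sqrt{2 Q} = 2 + \sqrt{2} \sqrt{Q}$)
$o{\left(M \right)} = 0$
$y{\left(r \right)} o{\left(U{\left(-1 \right)} \right)} = \left(-4\right) 0 = 0$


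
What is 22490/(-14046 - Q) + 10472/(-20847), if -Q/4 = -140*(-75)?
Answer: 29352457/97126173 ≈ 0.30221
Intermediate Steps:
Q = -42000 (Q = -(-560)*(-75) = -4*10500 = -42000)
22490/(-14046 - Q) + 10472/(-20847) = 22490/(-14046 - 1*(-42000)) + 10472/(-20847) = 22490/(-14046 + 42000) + 10472*(-1/20847) = 22490/27954 - 10472/20847 = 22490*(1/27954) - 10472/20847 = 11245/13977 - 10472/20847 = 29352457/97126173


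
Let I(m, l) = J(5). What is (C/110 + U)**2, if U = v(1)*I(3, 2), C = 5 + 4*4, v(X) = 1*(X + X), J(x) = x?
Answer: 1256641/12100 ≈ 103.85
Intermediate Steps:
I(m, l) = 5
v(X) = 2*X (v(X) = 1*(2*X) = 2*X)
C = 21 (C = 5 + 16 = 21)
U = 10 (U = (2*1)*5 = 2*5 = 10)
(C/110 + U)**2 = (21/110 + 10)**2 = (1121/110)**2 = 1256641/12100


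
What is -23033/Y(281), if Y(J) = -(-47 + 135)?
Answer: 23033/88 ≈ 261.74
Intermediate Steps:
Y(J) = -88 (Y(J) = -1*88 = -88)
-23033/Y(281) = -23033/(-88) = -23033*(-1/88) = 23033/88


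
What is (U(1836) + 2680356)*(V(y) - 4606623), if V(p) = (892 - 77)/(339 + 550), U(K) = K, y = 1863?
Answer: -10984346114934144/889 ≈ -1.2356e+13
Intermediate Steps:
V(p) = 815/889
(U(1836) + 2680356)*(V(y) - 4606623) = (1836 + 2680356)*(815/889 - 4606623) = 2682192*(-4095287032/889) = -10984346114934144/889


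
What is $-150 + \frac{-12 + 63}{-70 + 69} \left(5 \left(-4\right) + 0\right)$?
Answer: $870$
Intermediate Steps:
$-150 + \frac{-12 + 63}{-70 + 69} \left(5 \left(-4\right) + 0\right) = -150 + \frac{51}{-1} \left(-20 + 0\right) = -150 + 51 \left(-1\right) \left(-20\right) = -150 - -1020 = -150 + 1020 = 870$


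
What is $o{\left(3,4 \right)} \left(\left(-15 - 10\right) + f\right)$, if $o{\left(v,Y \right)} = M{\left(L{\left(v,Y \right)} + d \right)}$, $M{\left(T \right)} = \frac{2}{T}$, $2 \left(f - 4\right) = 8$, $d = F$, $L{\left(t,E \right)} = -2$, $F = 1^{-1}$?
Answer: $34$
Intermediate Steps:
$F = 1$
$d = 1$
$f = 8$ ($f = 4 + \frac{1}{2} \cdot 8 = 4 + 4 = 8$)
$o{\left(v,Y \right)} = -2$ ($o{\left(v,Y \right)} = \frac{2}{-2 + 1} = \frac{2}{-1} = 2 \left(-1\right) = -2$)
$o{\left(3,4 \right)} \left(\left(-15 - 10\right) + f\right) = - 2 \left(\left(-15 - 10\right) + 8\right) = - 2 \left(-25 + 8\right) = \left(-2\right) \left(-17\right) = 34$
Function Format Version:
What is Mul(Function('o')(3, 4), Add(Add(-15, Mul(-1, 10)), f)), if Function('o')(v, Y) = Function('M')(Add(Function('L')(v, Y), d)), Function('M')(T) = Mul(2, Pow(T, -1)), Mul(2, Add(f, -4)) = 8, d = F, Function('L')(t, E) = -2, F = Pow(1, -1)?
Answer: 34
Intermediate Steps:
F = 1
d = 1
f = 8 (f = Add(4, Mul(Rational(1, 2), 8)) = Add(4, 4) = 8)
Function('o')(v, Y) = -2 (Function('o')(v, Y) = Mul(2, Pow(Add(-2, 1), -1)) = Mul(2, Pow(-1, -1)) = Mul(2, -1) = -2)
Mul(Function('o')(3, 4), Add(Add(-15, Mul(-1, 10)), f)) = Mul(-2, Add(Add(-15, Mul(-1, 10)), 8)) = Mul(-2, Add(Add(-15, -10), 8)) = Mul(-2, Add(-25, 8)) = Mul(-2, -17) = 34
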